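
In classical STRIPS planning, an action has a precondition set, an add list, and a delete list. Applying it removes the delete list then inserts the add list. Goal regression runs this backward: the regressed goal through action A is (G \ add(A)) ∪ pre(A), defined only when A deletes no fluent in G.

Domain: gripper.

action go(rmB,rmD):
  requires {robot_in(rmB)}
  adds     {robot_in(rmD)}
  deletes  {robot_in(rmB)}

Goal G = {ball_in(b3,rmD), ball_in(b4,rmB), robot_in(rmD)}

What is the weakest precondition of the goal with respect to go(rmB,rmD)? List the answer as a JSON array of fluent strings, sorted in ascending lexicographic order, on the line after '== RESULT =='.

Compute (G \ add) ∪ pre:
  G ∩ del = {}  (empty — regression defined)
  G \ add = {ball_in(b3,rmD), ball_in(b4,rmB), robot_in(rmD)} \ {robot_in(rmD)} = {ball_in(b3,rmD), ball_in(b4,rmB)}
  ∪ pre   = {ball_in(b3,rmD), ball_in(b4,rmB)} ∪ {robot_in(rmB)}
          = {ball_in(b3,rmD), ball_in(b4,rmB), robot_in(rmB)}

== RESULT ==
["ball_in(b3,rmD)", "ball_in(b4,rmB)", "robot_in(rmB)"]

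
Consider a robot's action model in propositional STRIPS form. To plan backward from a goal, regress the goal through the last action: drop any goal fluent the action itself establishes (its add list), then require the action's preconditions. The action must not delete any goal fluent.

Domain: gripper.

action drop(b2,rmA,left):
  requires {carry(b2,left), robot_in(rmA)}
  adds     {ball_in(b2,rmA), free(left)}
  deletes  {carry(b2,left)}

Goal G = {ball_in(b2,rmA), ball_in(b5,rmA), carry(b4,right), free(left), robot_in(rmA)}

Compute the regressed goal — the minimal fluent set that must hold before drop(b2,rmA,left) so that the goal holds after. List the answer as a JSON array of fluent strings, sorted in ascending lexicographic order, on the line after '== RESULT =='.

Regress:
  G ∩ del = {}  (empty — regression defined)
  G \ add = {ball_in(b2,rmA), ball_in(b5,rmA), carry(b4,right), free(left), robot_in(rmA)} \ {ball_in(b2,rmA), free(left)} = {ball_in(b5,rmA), carry(b4,right), robot_in(rmA)}
  ∪ pre   = {ball_in(b5,rmA), carry(b4,right), robot_in(rmA)} ∪ {carry(b2,left), robot_in(rmA)}
          = {ball_in(b5,rmA), carry(b2,left), carry(b4,right), robot_in(rmA)}

== RESULT ==
["ball_in(b5,rmA)", "carry(b2,left)", "carry(b4,right)", "robot_in(rmA)"]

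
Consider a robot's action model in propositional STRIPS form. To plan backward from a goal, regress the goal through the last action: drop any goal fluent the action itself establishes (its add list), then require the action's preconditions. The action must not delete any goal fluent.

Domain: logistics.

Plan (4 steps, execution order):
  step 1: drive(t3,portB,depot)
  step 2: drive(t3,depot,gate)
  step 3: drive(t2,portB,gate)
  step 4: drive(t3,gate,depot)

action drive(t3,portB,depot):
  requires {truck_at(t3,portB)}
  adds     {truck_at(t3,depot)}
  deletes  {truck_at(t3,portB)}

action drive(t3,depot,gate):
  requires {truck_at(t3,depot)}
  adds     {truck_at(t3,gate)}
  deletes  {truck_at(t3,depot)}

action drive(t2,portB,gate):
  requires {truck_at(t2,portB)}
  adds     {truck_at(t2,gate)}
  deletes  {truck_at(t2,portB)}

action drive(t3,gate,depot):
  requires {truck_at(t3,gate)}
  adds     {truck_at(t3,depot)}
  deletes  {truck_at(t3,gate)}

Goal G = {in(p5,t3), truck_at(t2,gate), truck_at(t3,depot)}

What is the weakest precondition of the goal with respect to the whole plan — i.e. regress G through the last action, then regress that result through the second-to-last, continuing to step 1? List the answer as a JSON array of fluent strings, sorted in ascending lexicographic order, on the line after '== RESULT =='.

Work backward from the goal:
  through step 4 (drive(t3,gate,depot)): drop {truck_at(t3,depot)}, keep {in(p5,t3), truck_at(t2,gate)}, require {truck_at(t3,gate)}
    → {in(p5,t3), truck_at(t2,gate), truck_at(t3,gate)}
  through step 3 (drive(t2,portB,gate)): drop {truck_at(t2,gate)}, keep {in(p5,t3), truck_at(t3,gate)}, require {truck_at(t2,portB)}
    → {in(p5,t3), truck_at(t2,portB), truck_at(t3,gate)}
  through step 2 (drive(t3,depot,gate)): drop {truck_at(t3,gate)}, keep {in(p5,t3), truck_at(t2,portB)}, require {truck_at(t3,depot)}
    → {in(p5,t3), truck_at(t2,portB), truck_at(t3,depot)}
  through step 1 (drive(t3,portB,depot)): drop {truck_at(t3,depot)}, keep {in(p5,t3), truck_at(t2,portB)}, require {truck_at(t3,portB)}
    → {in(p5,t3), truck_at(t2,portB), truck_at(t3,portB)}

== RESULT ==
["in(p5,t3)", "truck_at(t2,portB)", "truck_at(t3,portB)"]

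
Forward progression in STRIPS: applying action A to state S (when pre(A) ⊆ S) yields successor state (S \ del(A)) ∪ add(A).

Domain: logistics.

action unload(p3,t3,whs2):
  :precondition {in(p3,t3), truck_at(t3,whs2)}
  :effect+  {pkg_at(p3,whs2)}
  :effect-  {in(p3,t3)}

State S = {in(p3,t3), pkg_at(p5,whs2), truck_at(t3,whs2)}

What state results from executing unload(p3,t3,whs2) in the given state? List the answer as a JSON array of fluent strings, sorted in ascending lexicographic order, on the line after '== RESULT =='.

Compute (S \ del) ∪ add:
  pre ⊆ S: {in(p3,t3), truck_at(t3,whs2)} ⊆ S  — applicable
  S \ del = {pkg_at(p5,whs2), truck_at(t3,whs2)}
  ∪ add   = {pkg_at(p3,whs2), pkg_at(p5,whs2), truck_at(t3,whs2)}

== RESULT ==
["pkg_at(p3,whs2)", "pkg_at(p5,whs2)", "truck_at(t3,whs2)"]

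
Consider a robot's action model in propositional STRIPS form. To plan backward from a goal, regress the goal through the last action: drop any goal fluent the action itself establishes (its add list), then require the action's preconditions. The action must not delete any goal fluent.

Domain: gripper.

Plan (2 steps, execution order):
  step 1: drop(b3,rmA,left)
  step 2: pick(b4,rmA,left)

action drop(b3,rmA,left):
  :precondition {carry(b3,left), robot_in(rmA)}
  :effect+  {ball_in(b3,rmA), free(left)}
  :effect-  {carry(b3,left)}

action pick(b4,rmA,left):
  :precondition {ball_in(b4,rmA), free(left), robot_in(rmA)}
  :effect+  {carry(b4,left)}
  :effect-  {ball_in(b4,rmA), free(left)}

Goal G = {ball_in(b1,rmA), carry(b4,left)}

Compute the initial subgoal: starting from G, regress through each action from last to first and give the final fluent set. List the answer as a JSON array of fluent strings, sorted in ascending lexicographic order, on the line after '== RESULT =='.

Work backward from the goal:
  through step 2 (pick(b4,rmA,left)): drop {carry(b4,left)}, keep {ball_in(b1,rmA)}, require {ball_in(b4,rmA), free(left), robot_in(rmA)}
    → {ball_in(b1,rmA), ball_in(b4,rmA), free(left), robot_in(rmA)}
  through step 1 (drop(b3,rmA,left)): drop {free(left)}, keep {ball_in(b1,rmA), ball_in(b4,rmA), robot_in(rmA)}, require {carry(b3,left), robot_in(rmA)}
    → {ball_in(b1,rmA), ball_in(b4,rmA), carry(b3,left), robot_in(rmA)}

== RESULT ==
["ball_in(b1,rmA)", "ball_in(b4,rmA)", "carry(b3,left)", "robot_in(rmA)"]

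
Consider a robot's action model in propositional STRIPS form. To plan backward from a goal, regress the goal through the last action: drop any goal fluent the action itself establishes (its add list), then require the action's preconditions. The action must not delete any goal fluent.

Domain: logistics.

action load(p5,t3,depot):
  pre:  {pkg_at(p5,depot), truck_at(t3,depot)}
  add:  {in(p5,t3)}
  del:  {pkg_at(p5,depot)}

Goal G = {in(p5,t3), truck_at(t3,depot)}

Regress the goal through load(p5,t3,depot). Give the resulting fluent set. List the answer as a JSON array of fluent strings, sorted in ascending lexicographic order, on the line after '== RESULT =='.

Regress:
  G ∩ del = {}  (empty — regression defined)
  G \ add = {in(p5,t3), truck_at(t3,depot)} \ {in(p5,t3)} = {truck_at(t3,depot)}
  ∪ pre   = {truck_at(t3,depot)} ∪ {pkg_at(p5,depot), truck_at(t3,depot)}
          = {pkg_at(p5,depot), truck_at(t3,depot)}

== RESULT ==
["pkg_at(p5,depot)", "truck_at(t3,depot)"]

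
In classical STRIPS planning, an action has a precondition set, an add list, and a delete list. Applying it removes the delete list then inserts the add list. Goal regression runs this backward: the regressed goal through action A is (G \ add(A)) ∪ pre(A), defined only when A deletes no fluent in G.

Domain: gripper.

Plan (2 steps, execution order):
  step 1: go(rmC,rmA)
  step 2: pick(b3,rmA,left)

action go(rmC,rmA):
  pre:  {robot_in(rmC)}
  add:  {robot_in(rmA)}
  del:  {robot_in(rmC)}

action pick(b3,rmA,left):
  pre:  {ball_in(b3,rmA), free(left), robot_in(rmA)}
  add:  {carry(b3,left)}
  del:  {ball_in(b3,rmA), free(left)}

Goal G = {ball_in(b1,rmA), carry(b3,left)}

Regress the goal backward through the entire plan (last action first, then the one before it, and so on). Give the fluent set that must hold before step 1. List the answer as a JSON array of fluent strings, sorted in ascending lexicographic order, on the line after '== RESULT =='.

Work backward from the goal:
  through step 2 (pick(b3,rmA,left)): drop {carry(b3,left)}, keep {ball_in(b1,rmA)}, require {ball_in(b3,rmA), free(left), robot_in(rmA)}
    → {ball_in(b1,rmA), ball_in(b3,rmA), free(left), robot_in(rmA)}
  through step 1 (go(rmC,rmA)): drop {robot_in(rmA)}, keep {ball_in(b1,rmA), ball_in(b3,rmA), free(left)}, require {robot_in(rmC)}
    → {ball_in(b1,rmA), ball_in(b3,rmA), free(left), robot_in(rmC)}

== RESULT ==
["ball_in(b1,rmA)", "ball_in(b3,rmA)", "free(left)", "robot_in(rmC)"]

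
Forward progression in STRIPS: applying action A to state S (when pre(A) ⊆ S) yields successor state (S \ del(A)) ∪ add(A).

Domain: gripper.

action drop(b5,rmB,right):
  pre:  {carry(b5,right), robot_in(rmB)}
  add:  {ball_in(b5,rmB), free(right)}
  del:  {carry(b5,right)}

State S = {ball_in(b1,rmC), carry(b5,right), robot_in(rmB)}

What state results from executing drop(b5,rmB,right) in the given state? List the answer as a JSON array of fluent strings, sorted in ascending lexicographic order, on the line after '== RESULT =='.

Progress:
  pre ⊆ S: {carry(b5,right), robot_in(rmB)} ⊆ S  — applicable
  S \ del = {ball_in(b1,rmC), robot_in(rmB)}
  ∪ add   = {ball_in(b1,rmC), ball_in(b5,rmB), free(right), robot_in(rmB)}

== RESULT ==
["ball_in(b1,rmC)", "ball_in(b5,rmB)", "free(right)", "robot_in(rmB)"]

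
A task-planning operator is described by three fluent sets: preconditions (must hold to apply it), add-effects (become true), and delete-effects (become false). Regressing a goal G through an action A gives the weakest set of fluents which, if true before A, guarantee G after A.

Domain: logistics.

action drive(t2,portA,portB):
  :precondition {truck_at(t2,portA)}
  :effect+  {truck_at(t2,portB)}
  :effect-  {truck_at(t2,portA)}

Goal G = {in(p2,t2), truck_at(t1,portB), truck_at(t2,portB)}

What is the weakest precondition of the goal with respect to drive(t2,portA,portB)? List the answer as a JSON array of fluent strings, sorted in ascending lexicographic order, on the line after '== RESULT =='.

Regress:
  G ∩ del = {}  (empty — regression defined)
  G \ add = {in(p2,t2), truck_at(t1,portB), truck_at(t2,portB)} \ {truck_at(t2,portB)} = {in(p2,t2), truck_at(t1,portB)}
  ∪ pre   = {in(p2,t2), truck_at(t1,portB)} ∪ {truck_at(t2,portA)}
          = {in(p2,t2), truck_at(t1,portB), truck_at(t2,portA)}

== RESULT ==
["in(p2,t2)", "truck_at(t1,portB)", "truck_at(t2,portA)"]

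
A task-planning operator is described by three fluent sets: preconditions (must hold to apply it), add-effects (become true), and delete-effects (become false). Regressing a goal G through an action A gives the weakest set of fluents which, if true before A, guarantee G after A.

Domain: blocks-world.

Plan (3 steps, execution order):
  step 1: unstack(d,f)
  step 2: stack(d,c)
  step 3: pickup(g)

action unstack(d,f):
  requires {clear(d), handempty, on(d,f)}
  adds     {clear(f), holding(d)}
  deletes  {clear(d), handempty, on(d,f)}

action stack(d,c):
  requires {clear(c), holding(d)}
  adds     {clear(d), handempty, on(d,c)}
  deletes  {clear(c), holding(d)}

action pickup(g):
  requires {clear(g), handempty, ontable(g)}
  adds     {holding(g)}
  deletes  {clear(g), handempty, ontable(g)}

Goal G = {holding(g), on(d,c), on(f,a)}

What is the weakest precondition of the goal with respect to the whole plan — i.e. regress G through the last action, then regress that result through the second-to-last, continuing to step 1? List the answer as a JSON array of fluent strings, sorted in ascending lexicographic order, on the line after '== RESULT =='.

Work backward from the goal:
  through step 3 (pickup(g)): drop {holding(g)}, keep {on(d,c), on(f,a)}, require {clear(g), handempty, ontable(g)}
    → {clear(g), handempty, on(d,c), on(f,a), ontable(g)}
  through step 2 (stack(d,c)): drop {handempty, on(d,c)}, keep {clear(g), on(f,a), ontable(g)}, require {clear(c), holding(d)}
    → {clear(c), clear(g), holding(d), on(f,a), ontable(g)}
  through step 1 (unstack(d,f)): drop {holding(d)}, keep {clear(c), clear(g), on(f,a), ontable(g)}, require {clear(d), handempty, on(d,f)}
    → {clear(c), clear(d), clear(g), handempty, on(d,f), on(f,a), ontable(g)}

== RESULT ==
["clear(c)", "clear(d)", "clear(g)", "handempty", "on(d,f)", "on(f,a)", "ontable(g)"]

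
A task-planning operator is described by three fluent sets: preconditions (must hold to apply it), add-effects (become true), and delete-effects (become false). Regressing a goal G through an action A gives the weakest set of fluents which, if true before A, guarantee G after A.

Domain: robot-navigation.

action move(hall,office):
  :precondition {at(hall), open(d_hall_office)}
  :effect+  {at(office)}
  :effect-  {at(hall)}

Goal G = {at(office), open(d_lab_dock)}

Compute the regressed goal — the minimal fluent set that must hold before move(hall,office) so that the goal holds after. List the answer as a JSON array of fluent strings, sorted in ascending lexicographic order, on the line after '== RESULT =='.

Compute (G \ add) ∪ pre:
  G ∩ del = {}  (empty — regression defined)
  G \ add = {at(office), open(d_lab_dock)} \ {at(office)} = {open(d_lab_dock)}
  ∪ pre   = {open(d_lab_dock)} ∪ {at(hall), open(d_hall_office)}
          = {at(hall), open(d_hall_office), open(d_lab_dock)}

== RESULT ==
["at(hall)", "open(d_hall_office)", "open(d_lab_dock)"]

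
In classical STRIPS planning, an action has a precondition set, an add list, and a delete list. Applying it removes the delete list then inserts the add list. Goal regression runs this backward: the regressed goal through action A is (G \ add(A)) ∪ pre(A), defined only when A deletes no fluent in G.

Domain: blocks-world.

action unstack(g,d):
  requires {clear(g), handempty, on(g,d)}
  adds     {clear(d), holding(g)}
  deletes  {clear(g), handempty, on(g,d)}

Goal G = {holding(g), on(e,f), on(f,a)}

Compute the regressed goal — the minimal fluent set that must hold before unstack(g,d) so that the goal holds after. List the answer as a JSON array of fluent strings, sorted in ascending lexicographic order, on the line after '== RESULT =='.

Regress:
  G ∩ del = {}  (empty — regression defined)
  G \ add = {holding(g), on(e,f), on(f,a)} \ {clear(d), holding(g)} = {on(e,f), on(f,a)}
  ∪ pre   = {on(e,f), on(f,a)} ∪ {clear(g), handempty, on(g,d)}
          = {clear(g), handempty, on(e,f), on(f,a), on(g,d)}

== RESULT ==
["clear(g)", "handempty", "on(e,f)", "on(f,a)", "on(g,d)"]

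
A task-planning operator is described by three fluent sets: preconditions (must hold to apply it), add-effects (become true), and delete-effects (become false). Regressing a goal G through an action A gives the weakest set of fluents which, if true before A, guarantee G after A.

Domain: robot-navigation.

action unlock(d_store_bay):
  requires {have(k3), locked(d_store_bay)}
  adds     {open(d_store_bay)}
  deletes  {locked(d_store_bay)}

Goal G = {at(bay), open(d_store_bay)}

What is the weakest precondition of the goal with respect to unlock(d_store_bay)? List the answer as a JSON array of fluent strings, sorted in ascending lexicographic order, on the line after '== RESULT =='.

Compute (G \ add) ∪ pre:
  G ∩ del = {}  (empty — regression defined)
  G \ add = {at(bay), open(d_store_bay)} \ {open(d_store_bay)} = {at(bay)}
  ∪ pre   = {at(bay)} ∪ {have(k3), locked(d_store_bay)}
          = {at(bay), have(k3), locked(d_store_bay)}

== RESULT ==
["at(bay)", "have(k3)", "locked(d_store_bay)"]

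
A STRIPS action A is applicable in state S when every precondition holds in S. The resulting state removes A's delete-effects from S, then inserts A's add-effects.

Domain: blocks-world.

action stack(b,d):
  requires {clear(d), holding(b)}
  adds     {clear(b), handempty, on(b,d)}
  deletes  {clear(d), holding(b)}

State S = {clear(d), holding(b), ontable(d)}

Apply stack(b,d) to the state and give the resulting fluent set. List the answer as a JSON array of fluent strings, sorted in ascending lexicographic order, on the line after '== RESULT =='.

Progress:
  pre ⊆ S: {clear(d), holding(b)} ⊆ S  — applicable
  S \ del = {ontable(d)}
  ∪ add   = {clear(b), handempty, on(b,d), ontable(d)}

== RESULT ==
["clear(b)", "handempty", "on(b,d)", "ontable(d)"]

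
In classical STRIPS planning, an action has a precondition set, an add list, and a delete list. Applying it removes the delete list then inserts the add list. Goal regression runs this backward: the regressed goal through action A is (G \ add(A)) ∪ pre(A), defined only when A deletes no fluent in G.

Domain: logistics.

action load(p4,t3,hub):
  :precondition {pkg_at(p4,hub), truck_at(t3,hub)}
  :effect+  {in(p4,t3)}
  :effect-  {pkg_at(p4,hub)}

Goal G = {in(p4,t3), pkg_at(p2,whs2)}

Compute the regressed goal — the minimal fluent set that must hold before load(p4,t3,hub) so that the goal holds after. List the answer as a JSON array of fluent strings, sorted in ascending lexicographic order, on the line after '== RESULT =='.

Compute (G \ add) ∪ pre:
  G ∩ del = {}  (empty — regression defined)
  G \ add = {in(p4,t3), pkg_at(p2,whs2)} \ {in(p4,t3)} = {pkg_at(p2,whs2)}
  ∪ pre   = {pkg_at(p2,whs2)} ∪ {pkg_at(p4,hub), truck_at(t3,hub)}
          = {pkg_at(p2,whs2), pkg_at(p4,hub), truck_at(t3,hub)}

== RESULT ==
["pkg_at(p2,whs2)", "pkg_at(p4,hub)", "truck_at(t3,hub)"]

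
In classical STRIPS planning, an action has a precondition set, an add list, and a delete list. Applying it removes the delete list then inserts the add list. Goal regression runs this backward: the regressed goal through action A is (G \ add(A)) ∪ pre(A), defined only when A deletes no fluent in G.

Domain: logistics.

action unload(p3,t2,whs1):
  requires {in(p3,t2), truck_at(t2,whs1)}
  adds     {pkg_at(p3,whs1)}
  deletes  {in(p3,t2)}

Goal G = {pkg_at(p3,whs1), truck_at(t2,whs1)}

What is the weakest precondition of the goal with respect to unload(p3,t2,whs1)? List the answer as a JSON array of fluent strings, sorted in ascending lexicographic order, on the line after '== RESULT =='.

Compute (G \ add) ∪ pre:
  G ∩ del = {}  (empty — regression defined)
  G \ add = {pkg_at(p3,whs1), truck_at(t2,whs1)} \ {pkg_at(p3,whs1)} = {truck_at(t2,whs1)}
  ∪ pre   = {truck_at(t2,whs1)} ∪ {in(p3,t2), truck_at(t2,whs1)}
          = {in(p3,t2), truck_at(t2,whs1)}

== RESULT ==
["in(p3,t2)", "truck_at(t2,whs1)"]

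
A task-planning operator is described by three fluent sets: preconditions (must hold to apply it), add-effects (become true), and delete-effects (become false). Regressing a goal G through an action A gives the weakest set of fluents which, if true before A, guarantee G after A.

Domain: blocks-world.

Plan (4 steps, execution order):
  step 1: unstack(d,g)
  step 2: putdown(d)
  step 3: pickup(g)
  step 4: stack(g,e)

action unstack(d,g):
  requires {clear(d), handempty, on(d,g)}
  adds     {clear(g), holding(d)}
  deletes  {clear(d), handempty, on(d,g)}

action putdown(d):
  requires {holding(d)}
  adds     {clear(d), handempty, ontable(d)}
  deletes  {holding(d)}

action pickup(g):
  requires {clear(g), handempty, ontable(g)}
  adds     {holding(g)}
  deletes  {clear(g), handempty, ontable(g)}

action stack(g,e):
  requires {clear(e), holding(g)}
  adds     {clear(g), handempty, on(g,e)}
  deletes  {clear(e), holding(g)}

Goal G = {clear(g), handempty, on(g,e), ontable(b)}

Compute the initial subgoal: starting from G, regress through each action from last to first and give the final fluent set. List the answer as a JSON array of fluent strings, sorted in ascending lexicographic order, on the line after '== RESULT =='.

Work backward from the goal:
  through step 4 (stack(g,e)): drop {clear(g), handempty, on(g,e)}, keep {ontable(b)}, require {clear(e), holding(g)}
    → {clear(e), holding(g), ontable(b)}
  through step 3 (pickup(g)): drop {holding(g)}, keep {clear(e), ontable(b)}, require {clear(g), handempty, ontable(g)}
    → {clear(e), clear(g), handempty, ontable(b), ontable(g)}
  through step 2 (putdown(d)): drop {handempty}, keep {clear(e), clear(g), ontable(b), ontable(g)}, require {holding(d)}
    → {clear(e), clear(g), holding(d), ontable(b), ontable(g)}
  through step 1 (unstack(d,g)): drop {clear(g), holding(d)}, keep {clear(e), ontable(b), ontable(g)}, require {clear(d), handempty, on(d,g)}
    → {clear(d), clear(e), handempty, on(d,g), ontable(b), ontable(g)}

== RESULT ==
["clear(d)", "clear(e)", "handempty", "on(d,g)", "ontable(b)", "ontable(g)"]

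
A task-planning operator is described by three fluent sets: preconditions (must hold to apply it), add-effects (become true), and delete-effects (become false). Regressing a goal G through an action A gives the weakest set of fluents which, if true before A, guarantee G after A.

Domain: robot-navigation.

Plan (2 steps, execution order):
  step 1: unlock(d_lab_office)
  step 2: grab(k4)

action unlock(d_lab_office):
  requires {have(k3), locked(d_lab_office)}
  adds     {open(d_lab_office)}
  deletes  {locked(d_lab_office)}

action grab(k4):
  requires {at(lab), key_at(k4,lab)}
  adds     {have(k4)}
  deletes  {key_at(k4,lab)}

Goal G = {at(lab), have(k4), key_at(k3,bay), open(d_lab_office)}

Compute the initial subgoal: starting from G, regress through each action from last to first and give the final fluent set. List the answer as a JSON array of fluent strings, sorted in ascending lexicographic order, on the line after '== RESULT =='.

Regress step by step:
  through step 2 (grab(k4)): drop {have(k4)}, keep {at(lab), key_at(k3,bay), open(d_lab_office)}, require {at(lab), key_at(k4,lab)}
    → {at(lab), key_at(k3,bay), key_at(k4,lab), open(d_lab_office)}
  through step 1 (unlock(d_lab_office)): drop {open(d_lab_office)}, keep {at(lab), key_at(k3,bay), key_at(k4,lab)}, require {have(k3), locked(d_lab_office)}
    → {at(lab), have(k3), key_at(k3,bay), key_at(k4,lab), locked(d_lab_office)}

== RESULT ==
["at(lab)", "have(k3)", "key_at(k3,bay)", "key_at(k4,lab)", "locked(d_lab_office)"]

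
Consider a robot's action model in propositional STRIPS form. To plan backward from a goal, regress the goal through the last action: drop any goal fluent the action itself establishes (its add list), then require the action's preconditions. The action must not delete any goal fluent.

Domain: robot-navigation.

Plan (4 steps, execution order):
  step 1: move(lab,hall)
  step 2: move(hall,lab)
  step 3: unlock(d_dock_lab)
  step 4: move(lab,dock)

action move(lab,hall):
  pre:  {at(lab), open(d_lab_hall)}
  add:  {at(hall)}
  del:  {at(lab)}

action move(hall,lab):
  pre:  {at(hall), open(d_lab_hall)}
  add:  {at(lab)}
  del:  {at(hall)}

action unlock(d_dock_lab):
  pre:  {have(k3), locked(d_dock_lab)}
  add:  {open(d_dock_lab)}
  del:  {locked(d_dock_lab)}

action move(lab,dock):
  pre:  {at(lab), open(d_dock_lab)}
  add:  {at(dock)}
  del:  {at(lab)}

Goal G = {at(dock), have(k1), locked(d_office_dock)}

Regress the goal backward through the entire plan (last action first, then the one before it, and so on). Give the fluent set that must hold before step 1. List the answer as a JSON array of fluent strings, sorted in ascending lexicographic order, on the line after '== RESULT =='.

Regress step by step:
  through step 4 (move(lab,dock)): drop {at(dock)}, keep {have(k1), locked(d_office_dock)}, require {at(lab), open(d_dock_lab)}
    → {at(lab), have(k1), locked(d_office_dock), open(d_dock_lab)}
  through step 3 (unlock(d_dock_lab)): drop {open(d_dock_lab)}, keep {at(lab), have(k1), locked(d_office_dock)}, require {have(k3), locked(d_dock_lab)}
    → {at(lab), have(k1), have(k3), locked(d_dock_lab), locked(d_office_dock)}
  through step 2 (move(hall,lab)): drop {at(lab)}, keep {have(k1), have(k3), locked(d_dock_lab), locked(d_office_dock)}, require {at(hall), open(d_lab_hall)}
    → {at(hall), have(k1), have(k3), locked(d_dock_lab), locked(d_office_dock), open(d_lab_hall)}
  through step 1 (move(lab,hall)): drop {at(hall)}, keep {have(k1), have(k3), locked(d_dock_lab), locked(d_office_dock), open(d_lab_hall)}, require {at(lab), open(d_lab_hall)}
    → {at(lab), have(k1), have(k3), locked(d_dock_lab), locked(d_office_dock), open(d_lab_hall)}

== RESULT ==
["at(lab)", "have(k1)", "have(k3)", "locked(d_dock_lab)", "locked(d_office_dock)", "open(d_lab_hall)"]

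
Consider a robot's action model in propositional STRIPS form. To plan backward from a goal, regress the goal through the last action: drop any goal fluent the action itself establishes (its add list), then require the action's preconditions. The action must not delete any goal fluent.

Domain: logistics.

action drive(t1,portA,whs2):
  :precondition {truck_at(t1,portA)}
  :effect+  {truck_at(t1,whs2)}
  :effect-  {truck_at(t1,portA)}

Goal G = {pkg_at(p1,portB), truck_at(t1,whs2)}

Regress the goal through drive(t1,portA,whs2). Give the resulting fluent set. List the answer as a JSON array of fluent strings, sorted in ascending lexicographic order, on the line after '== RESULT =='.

Regress:
  G ∩ del = {}  (empty — regression defined)
  G \ add = {pkg_at(p1,portB), truck_at(t1,whs2)} \ {truck_at(t1,whs2)} = {pkg_at(p1,portB)}
  ∪ pre   = {pkg_at(p1,portB)} ∪ {truck_at(t1,portA)}
          = {pkg_at(p1,portB), truck_at(t1,portA)}

== RESULT ==
["pkg_at(p1,portB)", "truck_at(t1,portA)"]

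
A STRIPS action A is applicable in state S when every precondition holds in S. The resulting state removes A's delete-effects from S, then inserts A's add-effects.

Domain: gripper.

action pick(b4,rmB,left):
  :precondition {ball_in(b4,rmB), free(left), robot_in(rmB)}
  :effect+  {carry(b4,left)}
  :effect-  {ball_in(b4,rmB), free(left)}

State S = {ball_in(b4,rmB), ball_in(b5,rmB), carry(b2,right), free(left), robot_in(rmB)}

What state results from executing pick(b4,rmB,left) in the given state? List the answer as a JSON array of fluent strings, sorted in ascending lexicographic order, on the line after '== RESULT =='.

Compute (S \ del) ∪ add:
  pre ⊆ S: {ball_in(b4,rmB), free(left), robot_in(rmB)} ⊆ S  — applicable
  S \ del = {ball_in(b5,rmB), carry(b2,right), robot_in(rmB)}
  ∪ add   = {ball_in(b5,rmB), carry(b2,right), carry(b4,left), robot_in(rmB)}

== RESULT ==
["ball_in(b5,rmB)", "carry(b2,right)", "carry(b4,left)", "robot_in(rmB)"]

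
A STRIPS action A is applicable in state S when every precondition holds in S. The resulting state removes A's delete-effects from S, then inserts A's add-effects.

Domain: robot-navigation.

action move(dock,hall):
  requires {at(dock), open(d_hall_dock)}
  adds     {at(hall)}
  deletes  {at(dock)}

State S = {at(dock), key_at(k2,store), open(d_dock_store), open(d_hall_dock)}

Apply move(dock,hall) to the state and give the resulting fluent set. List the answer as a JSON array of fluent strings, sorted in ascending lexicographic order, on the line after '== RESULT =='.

Compute (S \ del) ∪ add:
  pre ⊆ S: {at(dock), open(d_hall_dock)} ⊆ S  — applicable
  S \ del = {key_at(k2,store), open(d_dock_store), open(d_hall_dock)}
  ∪ add   = {at(hall), key_at(k2,store), open(d_dock_store), open(d_hall_dock)}

== RESULT ==
["at(hall)", "key_at(k2,store)", "open(d_dock_store)", "open(d_hall_dock)"]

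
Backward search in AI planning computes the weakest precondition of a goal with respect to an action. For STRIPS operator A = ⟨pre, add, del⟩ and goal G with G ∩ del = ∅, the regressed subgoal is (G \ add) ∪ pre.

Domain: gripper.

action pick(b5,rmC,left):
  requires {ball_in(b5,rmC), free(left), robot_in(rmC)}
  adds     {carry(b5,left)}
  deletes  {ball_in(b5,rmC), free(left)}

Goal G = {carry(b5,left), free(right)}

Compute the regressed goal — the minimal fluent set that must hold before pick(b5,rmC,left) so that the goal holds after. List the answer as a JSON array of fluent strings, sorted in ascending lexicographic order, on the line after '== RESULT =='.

Compute (G \ add) ∪ pre:
  G ∩ del = {}  (empty — regression defined)
  G \ add = {carry(b5,left), free(right)} \ {carry(b5,left)} = {free(right)}
  ∪ pre   = {free(right)} ∪ {ball_in(b5,rmC), free(left), robot_in(rmC)}
          = {ball_in(b5,rmC), free(left), free(right), robot_in(rmC)}

== RESULT ==
["ball_in(b5,rmC)", "free(left)", "free(right)", "robot_in(rmC)"]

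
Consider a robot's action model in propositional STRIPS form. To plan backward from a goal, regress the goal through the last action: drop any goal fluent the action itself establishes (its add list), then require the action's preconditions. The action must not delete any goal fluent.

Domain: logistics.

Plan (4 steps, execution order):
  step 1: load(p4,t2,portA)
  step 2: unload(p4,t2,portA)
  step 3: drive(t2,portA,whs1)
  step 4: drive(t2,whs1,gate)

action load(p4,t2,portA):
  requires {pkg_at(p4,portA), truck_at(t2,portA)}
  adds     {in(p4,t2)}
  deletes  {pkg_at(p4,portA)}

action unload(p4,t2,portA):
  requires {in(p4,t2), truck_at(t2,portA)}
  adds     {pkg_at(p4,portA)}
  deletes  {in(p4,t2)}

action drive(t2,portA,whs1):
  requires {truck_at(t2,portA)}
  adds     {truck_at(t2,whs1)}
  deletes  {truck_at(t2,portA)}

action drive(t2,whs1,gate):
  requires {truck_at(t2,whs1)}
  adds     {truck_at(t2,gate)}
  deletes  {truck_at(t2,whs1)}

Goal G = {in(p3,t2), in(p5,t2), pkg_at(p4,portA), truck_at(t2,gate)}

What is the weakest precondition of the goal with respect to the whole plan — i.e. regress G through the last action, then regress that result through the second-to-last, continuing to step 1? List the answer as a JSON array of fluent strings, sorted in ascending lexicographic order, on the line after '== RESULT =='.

Work backward from the goal:
  through step 4 (drive(t2,whs1,gate)): drop {truck_at(t2,gate)}, keep {in(p3,t2), in(p5,t2), pkg_at(p4,portA)}, require {truck_at(t2,whs1)}
    → {in(p3,t2), in(p5,t2), pkg_at(p4,portA), truck_at(t2,whs1)}
  through step 3 (drive(t2,portA,whs1)): drop {truck_at(t2,whs1)}, keep {in(p3,t2), in(p5,t2), pkg_at(p4,portA)}, require {truck_at(t2,portA)}
    → {in(p3,t2), in(p5,t2), pkg_at(p4,portA), truck_at(t2,portA)}
  through step 2 (unload(p4,t2,portA)): drop {pkg_at(p4,portA)}, keep {in(p3,t2), in(p5,t2), truck_at(t2,portA)}, require {in(p4,t2), truck_at(t2,portA)}
    → {in(p3,t2), in(p4,t2), in(p5,t2), truck_at(t2,portA)}
  through step 1 (load(p4,t2,portA)): drop {in(p4,t2)}, keep {in(p3,t2), in(p5,t2), truck_at(t2,portA)}, require {pkg_at(p4,portA), truck_at(t2,portA)}
    → {in(p3,t2), in(p5,t2), pkg_at(p4,portA), truck_at(t2,portA)}

== RESULT ==
["in(p3,t2)", "in(p5,t2)", "pkg_at(p4,portA)", "truck_at(t2,portA)"]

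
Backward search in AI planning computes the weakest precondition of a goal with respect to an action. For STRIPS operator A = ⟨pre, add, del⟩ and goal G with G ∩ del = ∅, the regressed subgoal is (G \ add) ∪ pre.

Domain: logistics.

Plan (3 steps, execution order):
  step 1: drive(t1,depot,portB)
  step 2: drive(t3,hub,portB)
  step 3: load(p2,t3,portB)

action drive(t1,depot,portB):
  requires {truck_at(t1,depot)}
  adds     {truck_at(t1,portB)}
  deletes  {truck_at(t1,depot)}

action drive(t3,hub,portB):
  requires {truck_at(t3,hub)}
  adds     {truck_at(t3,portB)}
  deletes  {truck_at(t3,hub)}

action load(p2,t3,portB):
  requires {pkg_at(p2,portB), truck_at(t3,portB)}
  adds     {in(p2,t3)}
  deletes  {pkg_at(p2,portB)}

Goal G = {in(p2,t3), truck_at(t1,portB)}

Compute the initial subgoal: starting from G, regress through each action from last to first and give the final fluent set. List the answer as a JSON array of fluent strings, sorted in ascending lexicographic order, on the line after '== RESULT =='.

Regress step by step:
  through step 3 (load(p2,t3,portB)): drop {in(p2,t3)}, keep {truck_at(t1,portB)}, require {pkg_at(p2,portB), truck_at(t3,portB)}
    → {pkg_at(p2,portB), truck_at(t1,portB), truck_at(t3,portB)}
  through step 2 (drive(t3,hub,portB)): drop {truck_at(t3,portB)}, keep {pkg_at(p2,portB), truck_at(t1,portB)}, require {truck_at(t3,hub)}
    → {pkg_at(p2,portB), truck_at(t1,portB), truck_at(t3,hub)}
  through step 1 (drive(t1,depot,portB)): drop {truck_at(t1,portB)}, keep {pkg_at(p2,portB), truck_at(t3,hub)}, require {truck_at(t1,depot)}
    → {pkg_at(p2,portB), truck_at(t1,depot), truck_at(t3,hub)}

== RESULT ==
["pkg_at(p2,portB)", "truck_at(t1,depot)", "truck_at(t3,hub)"]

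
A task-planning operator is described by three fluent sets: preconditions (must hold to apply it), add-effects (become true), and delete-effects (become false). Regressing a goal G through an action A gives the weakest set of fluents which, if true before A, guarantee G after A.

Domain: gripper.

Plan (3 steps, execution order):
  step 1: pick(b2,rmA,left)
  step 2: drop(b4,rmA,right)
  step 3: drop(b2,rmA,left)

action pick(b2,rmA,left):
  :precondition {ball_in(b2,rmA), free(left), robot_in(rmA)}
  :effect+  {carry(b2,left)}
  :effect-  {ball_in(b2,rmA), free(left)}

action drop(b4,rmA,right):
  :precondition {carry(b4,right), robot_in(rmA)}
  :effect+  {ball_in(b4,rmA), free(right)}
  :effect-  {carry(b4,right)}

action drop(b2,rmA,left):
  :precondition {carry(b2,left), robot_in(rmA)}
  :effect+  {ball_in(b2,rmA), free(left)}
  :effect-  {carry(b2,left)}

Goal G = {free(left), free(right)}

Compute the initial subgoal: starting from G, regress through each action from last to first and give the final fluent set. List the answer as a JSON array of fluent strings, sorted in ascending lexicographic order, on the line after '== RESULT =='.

Regress step by step:
  through step 3 (drop(b2,rmA,left)): drop {free(left)}, keep {free(right)}, require {carry(b2,left), robot_in(rmA)}
    → {carry(b2,left), free(right), robot_in(rmA)}
  through step 2 (drop(b4,rmA,right)): drop {free(right)}, keep {carry(b2,left), robot_in(rmA)}, require {carry(b4,right), robot_in(rmA)}
    → {carry(b2,left), carry(b4,right), robot_in(rmA)}
  through step 1 (pick(b2,rmA,left)): drop {carry(b2,left)}, keep {carry(b4,right), robot_in(rmA)}, require {ball_in(b2,rmA), free(left), robot_in(rmA)}
    → {ball_in(b2,rmA), carry(b4,right), free(left), robot_in(rmA)}

== RESULT ==
["ball_in(b2,rmA)", "carry(b4,right)", "free(left)", "robot_in(rmA)"]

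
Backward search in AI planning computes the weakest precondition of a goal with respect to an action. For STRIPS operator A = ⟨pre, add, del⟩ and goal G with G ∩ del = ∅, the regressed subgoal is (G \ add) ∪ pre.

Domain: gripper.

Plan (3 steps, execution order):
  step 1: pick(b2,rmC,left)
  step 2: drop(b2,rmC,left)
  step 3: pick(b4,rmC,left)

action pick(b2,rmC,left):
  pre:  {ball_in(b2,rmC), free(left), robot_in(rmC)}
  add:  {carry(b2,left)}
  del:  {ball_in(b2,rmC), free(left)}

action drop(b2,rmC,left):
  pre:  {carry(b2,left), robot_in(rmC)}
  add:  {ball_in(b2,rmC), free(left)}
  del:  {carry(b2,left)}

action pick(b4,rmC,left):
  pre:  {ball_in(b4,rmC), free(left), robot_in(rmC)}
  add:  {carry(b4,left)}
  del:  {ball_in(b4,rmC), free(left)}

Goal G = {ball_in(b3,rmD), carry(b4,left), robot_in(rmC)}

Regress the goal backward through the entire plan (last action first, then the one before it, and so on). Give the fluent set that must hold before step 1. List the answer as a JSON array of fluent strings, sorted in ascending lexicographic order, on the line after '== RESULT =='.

Work backward from the goal:
  through step 3 (pick(b4,rmC,left)): drop {carry(b4,left)}, keep {ball_in(b3,rmD), robot_in(rmC)}, require {ball_in(b4,rmC), free(left), robot_in(rmC)}
    → {ball_in(b3,rmD), ball_in(b4,rmC), free(left), robot_in(rmC)}
  through step 2 (drop(b2,rmC,left)): drop {free(left)}, keep {ball_in(b3,rmD), ball_in(b4,rmC), robot_in(rmC)}, require {carry(b2,left), robot_in(rmC)}
    → {ball_in(b3,rmD), ball_in(b4,rmC), carry(b2,left), robot_in(rmC)}
  through step 1 (pick(b2,rmC,left)): drop {carry(b2,left)}, keep {ball_in(b3,rmD), ball_in(b4,rmC), robot_in(rmC)}, require {ball_in(b2,rmC), free(left), robot_in(rmC)}
    → {ball_in(b2,rmC), ball_in(b3,rmD), ball_in(b4,rmC), free(left), robot_in(rmC)}

== RESULT ==
["ball_in(b2,rmC)", "ball_in(b3,rmD)", "ball_in(b4,rmC)", "free(left)", "robot_in(rmC)"]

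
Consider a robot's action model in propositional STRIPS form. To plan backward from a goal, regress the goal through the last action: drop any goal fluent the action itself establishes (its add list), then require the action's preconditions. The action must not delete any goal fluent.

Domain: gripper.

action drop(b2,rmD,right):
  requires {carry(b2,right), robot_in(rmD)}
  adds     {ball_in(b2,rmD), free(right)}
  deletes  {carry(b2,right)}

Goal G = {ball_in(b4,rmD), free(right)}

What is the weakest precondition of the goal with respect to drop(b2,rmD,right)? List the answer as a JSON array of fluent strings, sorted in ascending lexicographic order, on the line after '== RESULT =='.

Regress:
  G ∩ del = {}  (empty — regression defined)
  G \ add = {ball_in(b4,rmD), free(right)} \ {ball_in(b2,rmD), free(right)} = {ball_in(b4,rmD)}
  ∪ pre   = {ball_in(b4,rmD)} ∪ {carry(b2,right), robot_in(rmD)}
          = {ball_in(b4,rmD), carry(b2,right), robot_in(rmD)}

== RESULT ==
["ball_in(b4,rmD)", "carry(b2,right)", "robot_in(rmD)"]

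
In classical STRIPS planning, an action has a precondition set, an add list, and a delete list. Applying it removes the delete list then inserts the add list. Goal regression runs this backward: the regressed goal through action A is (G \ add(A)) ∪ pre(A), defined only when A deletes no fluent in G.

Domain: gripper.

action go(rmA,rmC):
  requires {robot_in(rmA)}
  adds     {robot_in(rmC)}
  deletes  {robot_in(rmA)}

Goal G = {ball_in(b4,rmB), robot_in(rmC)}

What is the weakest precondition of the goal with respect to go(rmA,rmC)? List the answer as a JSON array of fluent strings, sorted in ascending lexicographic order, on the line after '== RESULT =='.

Compute (G \ add) ∪ pre:
  G ∩ del = {}  (empty — regression defined)
  G \ add = {ball_in(b4,rmB), robot_in(rmC)} \ {robot_in(rmC)} = {ball_in(b4,rmB)}
  ∪ pre   = {ball_in(b4,rmB)} ∪ {robot_in(rmA)}
          = {ball_in(b4,rmB), robot_in(rmA)}

== RESULT ==
["ball_in(b4,rmB)", "robot_in(rmA)"]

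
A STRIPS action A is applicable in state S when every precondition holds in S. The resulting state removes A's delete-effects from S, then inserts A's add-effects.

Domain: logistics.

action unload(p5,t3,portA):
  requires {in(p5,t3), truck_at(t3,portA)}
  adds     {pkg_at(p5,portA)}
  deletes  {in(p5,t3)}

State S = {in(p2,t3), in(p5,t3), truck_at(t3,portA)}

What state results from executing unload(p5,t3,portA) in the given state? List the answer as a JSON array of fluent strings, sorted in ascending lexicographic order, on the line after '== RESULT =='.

Progress:
  pre ⊆ S: {in(p5,t3), truck_at(t3,portA)} ⊆ S  — applicable
  S \ del = {in(p2,t3), truck_at(t3,portA)}
  ∪ add   = {in(p2,t3), pkg_at(p5,portA), truck_at(t3,portA)}

== RESULT ==
["in(p2,t3)", "pkg_at(p5,portA)", "truck_at(t3,portA)"]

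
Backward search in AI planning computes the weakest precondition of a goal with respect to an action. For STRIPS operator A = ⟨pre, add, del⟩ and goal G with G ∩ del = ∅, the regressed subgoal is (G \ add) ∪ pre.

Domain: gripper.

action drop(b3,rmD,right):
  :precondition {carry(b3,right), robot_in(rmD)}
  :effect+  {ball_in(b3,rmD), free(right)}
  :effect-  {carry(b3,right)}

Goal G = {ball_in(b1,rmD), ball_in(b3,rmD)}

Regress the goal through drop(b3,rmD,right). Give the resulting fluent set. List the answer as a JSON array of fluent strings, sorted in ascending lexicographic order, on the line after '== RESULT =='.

Regress:
  G ∩ del = {}  (empty — regression defined)
  G \ add = {ball_in(b1,rmD), ball_in(b3,rmD)} \ {ball_in(b3,rmD), free(right)} = {ball_in(b1,rmD)}
  ∪ pre   = {ball_in(b1,rmD)} ∪ {carry(b3,right), robot_in(rmD)}
          = {ball_in(b1,rmD), carry(b3,right), robot_in(rmD)}

== RESULT ==
["ball_in(b1,rmD)", "carry(b3,right)", "robot_in(rmD)"]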